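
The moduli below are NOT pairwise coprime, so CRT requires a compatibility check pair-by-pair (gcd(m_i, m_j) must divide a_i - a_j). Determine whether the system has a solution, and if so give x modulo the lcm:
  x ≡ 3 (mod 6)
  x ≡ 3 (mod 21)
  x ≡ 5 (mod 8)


Moduli 6, 21, 8 are not pairwise coprime, so CRT works modulo lcm(m_i) when all pairwise compatibility conditions hold.
Pairwise compatibility: gcd(m_i, m_j) must divide a_i - a_j for every pair.
Merge one congruence at a time:
  Start: x ≡ 3 (mod 6).
  Combine with x ≡ 3 (mod 21): gcd(6, 21) = 3; 3 - 3 = 0, which IS divisible by 3, so compatible.
    Write x = 3 + 6·t and substitute into x ≡ 3 (mod 21): 6·t ≡ 3 − 3 = 0 (mod 21).
    Divide the congruence (and modulus) by g = 3: 2·t ≡ 0 (mod 7).
    The inverse of 2 mod 7 is 4 (since 2·4 = 8 = 1·7 + 1), so t ≡ 4·0 = 0 ≡ 0 (mod 7).
    Then x = 3 + 6·0 = 3, valid modulo lcm(6, 21) = 42: x ≡ 3 (mod 42).
  Combine with x ≡ 5 (mod 8): gcd(42, 8) = 2; 5 - 3 = 2, which IS divisible by 2, so compatible.
    Write x = 3 + 42·t and substitute into x ≡ 5 (mod 8): 42·t ≡ 5 − 3 = 2 (mod 8).
    Divide the congruence (and modulus) by g = 2: 21·t ≡ 1 (mod 4).
    Reduce coefficients mod 4: 1·t ≡ 1 (mod 4).
    So t ≡ 1 (mod 4).
    Then x = 3 + 42·1 = 45, valid modulo lcm(42, 8) = 168: x ≡ 45 (mod 168).
Verify: 45 mod 6 = 3, 45 mod 21 = 3, 45 mod 8 = 5.

x ≡ 45 (mod 168).


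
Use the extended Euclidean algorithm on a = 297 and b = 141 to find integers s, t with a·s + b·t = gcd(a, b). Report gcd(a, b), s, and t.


Euclidean algorithm on (297, 141) — divide until remainder is 0:
  297 = 2 · 141 + 15
  141 = 9 · 15 + 6
  15 = 2 · 6 + 3
  6 = 2 · 3 + 0
gcd(297, 141) = 3.
Track Bezout coefficients alongside the remainders: start with r₀ = 297 = a·1 + b·0 (s = 1, t = 0) and r₁ = 141 = a·0 + b·1 (s = 0, t = 1); each new remainder r_{k+1} = r_{k-1} − q_k·r_k inherits s_{k+1} = s_{k-1} − q_k·s_k, t_{k+1} = t_{k-1} − q_k·t_k, so r_k = a·s_k + b·t_k at every step:
  q = 2: r = 15, s = 1 − 2·0 = 1, t = 0 − 2·1 = -2  (check: 297·1 + 141·(-2) = 15)
  q = 9: r = 6, s = 0 − 9·1 = -9, t = 1 − 9·(-2) = 19  (check: 297·(-9) + 141·19 = 6)
  q = 2: r = 3, s = 1 − 2·(-9) = 19, t = -2 − 2·19 = -40  (check: 297·19 + 141·(-40) = 3)
The row with r = 3 (the gcd) gives the Bezout coefficients s = 19, t = -40.
Result: 297 · (19) + 141 · (-40) = 3.

gcd(297, 141) = 3; s = 19, t = -40 (check: 297·19 + 141·(-40) = 3).


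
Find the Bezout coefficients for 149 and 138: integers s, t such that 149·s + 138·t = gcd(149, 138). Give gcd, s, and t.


Euclidean algorithm on (149, 138) — divide until remainder is 0:
  149 = 1 · 138 + 11
  138 = 12 · 11 + 6
  11 = 1 · 6 + 5
  6 = 1 · 5 + 1
  5 = 5 · 1 + 0
gcd(149, 138) = 1.
Track Bezout coefficients alongside the remainders: start with r₀ = 149 = a·1 + b·0 (s = 1, t = 0) and r₁ = 138 = a·0 + b·1 (s = 0, t = 1); each new remainder r_{k+1} = r_{k-1} − q_k·r_k inherits s_{k+1} = s_{k-1} − q_k·s_k, t_{k+1} = t_{k-1} − q_k·t_k, so r_k = a·s_k + b·t_k at every step:
  q = 1: r = 11, s = 1 − 1·0 = 1, t = 0 − 1·1 = -1  (check: 149·1 + 138·(-1) = 11)
  q = 12: r = 6, s = 0 − 12·1 = -12, t = 1 − 12·(-1) = 13  (check: 149·(-12) + 138·13 = 6)
  q = 1: r = 5, s = 1 − 1·(-12) = 13, t = -1 − 1·13 = -14  (check: 149·13 + 138·(-14) = 5)
  q = 1: r = 1, s = -12 − 1·13 = -25, t = 13 − 1·(-14) = 27  (check: 149·(-25) + 138·27 = 1)
The row with r = 1 (the gcd) gives the Bezout coefficients s = -25, t = 27.
Result: 149 · (-25) + 138 · (27) = 1.

gcd(149, 138) = 1; s = -25, t = 27 (check: 149·(-25) + 138·27 = 1).


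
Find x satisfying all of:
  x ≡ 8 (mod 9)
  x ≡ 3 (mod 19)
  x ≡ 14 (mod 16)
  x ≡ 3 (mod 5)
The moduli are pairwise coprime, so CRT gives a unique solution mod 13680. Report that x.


Product of moduli M = 9 · 19 · 16 · 5 = 13680.
Merge one congruence at a time:
  Start: x ≡ 8 (mod 9).
  Combine with x ≡ 3 (mod 19); new modulus lcm = 171.
    Write x = 8 + 9·t and substitute into x ≡ 3 (mod 19): 9·t ≡ 3 − 8 = -5 (mod 19).
    Reduce coefficients mod 19: 9·t ≡ 14 (mod 19).
    The inverse of 9 mod 19 is 17 (since 9·17 = 153 = 8·19 + 1), so t ≡ 17·14 = 238 ≡ 10 (mod 19).
    Then x = 8 + 9·10 = 98, valid modulo lcm(9, 19) = 171: x ≡ 98 (mod 171).
  Combine with x ≡ 14 (mod 16); new modulus lcm = 2736.
    Write x = 98 + 171·t and substitute into x ≡ 14 (mod 16): 171·t ≡ 14 − 98 = -84 (mod 16).
    Reduce coefficients mod 16: 11·t ≡ 12 (mod 16).
    The inverse of 11 mod 16 is 3 (since 11·3 = 33 = 2·16 + 1), so t ≡ 3·12 = 36 ≡ 4 (mod 16).
    Then x = 98 + 171·4 = 782, valid modulo lcm(171, 16) = 2736: x ≡ 782 (mod 2736).
  Combine with x ≡ 3 (mod 5); new modulus lcm = 13680.
    Write x = 782 + 2736·t and substitute into x ≡ 3 (mod 5): 2736·t ≡ 3 − 782 = -779 (mod 5).
    Reduce coefficients mod 5: 1·t ≡ 1 (mod 5).
    So t ≡ 1 (mod 5).
    Then x = 782 + 2736·1 = 3518, valid modulo lcm(2736, 5) = 13680: x ≡ 3518 (mod 13680).
Verify against each original: 3518 mod 9 = 8, 3518 mod 19 = 3, 3518 mod 16 = 14, 3518 mod 5 = 3.

x ≡ 3518 (mod 13680).


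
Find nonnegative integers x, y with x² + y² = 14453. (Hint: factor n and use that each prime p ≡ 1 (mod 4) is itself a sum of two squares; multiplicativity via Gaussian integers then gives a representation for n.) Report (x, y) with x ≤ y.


Step 1: Factor n = 14453 = 97 · 149.
Step 2: Check the mod-4 condition on each prime factor: 97 ≡ 1 (mod 4), exponent 1; 149 ≡ 1 (mod 4), exponent 1.
All primes ≡ 3 (mod 4) appear to even exponent (or don't appear), so by the two-squares theorem n IS expressible as a sum of two squares.
Step 3: Build a representation. Here n = 97 · 149 is a product of primes ≡ 1 (mod 4). Each prime p ≡ 1 (mod 4) is itself a sum of two squares; find a² by testing p − a² for a perfect square:
  97: 97 − 1² = 96, 97 − 2² = 93, 97 − 3² = 88, 97 − 4² = 81 = 9² ⇒ 97 = 4² + 9².
  149: 149 − 1² = 148, 149 − 2² = 145, 149 − 3² = 140, 149 − 4² = 133, 149 − 5² = 124, 149 − 6² = 113, 149 − 7² = 100 = 10² ⇒ 149 = 7² + 10².
  Combine using the Brahmagupta–Fibonacci identity (a² + b²)(c² + d²) = (ac − bd)² + (ad + bc)² = (ac + bd)² + (ad − bc)²:
  97 · 149 = 14453: from (4² + 9²)(7² + 10²), take (4·7 − 9·10, 4·10 + 9·7) = (28 − 90, 40 + 63) = (-62, 103); dropping signs (only squares matter) gives (62, 103); check 62² + 103² = 3844 + 10609 = 14453 ✓.
Step 4: Order so x ≤ y and verify: 62² + 103² = 3844 + 10609 = 14453 = n. ✓

n = 14453 = 62² + 103² (one valid representation with x ≤ y).


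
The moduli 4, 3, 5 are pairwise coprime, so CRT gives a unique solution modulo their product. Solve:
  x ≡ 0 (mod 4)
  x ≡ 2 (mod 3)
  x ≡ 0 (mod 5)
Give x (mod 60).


Moduli 4, 3, 5 are pairwise coprime; by CRT there is a unique solution modulo M = 4 · 3 · 5 = 60.
Solve pairwise, accumulating the modulus:
  Start with x ≡ 0 (mod 4).
  Combine with x ≡ 2 (mod 3): since gcd(4, 3) = 1, we get a unique residue mod 12.
    Write x = 0 + 4·t and substitute into x ≡ 2 (mod 3): 4·t ≡ 2 − 0 = 2 (mod 3).
    Reduce coefficients mod 3: 1·t ≡ 2 (mod 3).
    So t ≡ 2 (mod 3).
    Then x = 0 + 4·2 = 8, valid modulo lcm(4, 3) = 12: x ≡ 8 (mod 12).
  Combine with x ≡ 0 (mod 5): since gcd(12, 5) = 1, we get a unique residue mod 60.
    Write x = 8 + 12·t and substitute into x ≡ 0 (mod 5): 12·t ≡ 0 − 8 = -8 (mod 5).
    Reduce coefficients mod 5: 2·t ≡ 2 (mod 5).
    The inverse of 2 mod 5 is 3 (since 2·3 = 6 = 1·5 + 1), so t ≡ 3·2 = 6 ≡ 1 (mod 5).
    Then x = 8 + 12·1 = 20, valid modulo lcm(12, 5) = 60: x ≡ 20 (mod 60).
Verify: 20 mod 4 = 0 ✓, 20 mod 3 = 2 ✓, 20 mod 5 = 0 ✓.

x ≡ 20 (mod 60).


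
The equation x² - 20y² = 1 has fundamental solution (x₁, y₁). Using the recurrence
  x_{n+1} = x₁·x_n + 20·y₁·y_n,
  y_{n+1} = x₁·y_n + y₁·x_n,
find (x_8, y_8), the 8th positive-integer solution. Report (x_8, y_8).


Step 1: Find the fundamental solution (x₁, y₁) of x² - 20y² = 1.
  Expand √20 as a continued fraction. a₀ = ⌊√20⌋ = 4; iterate m_{k+1} = d_k·a_k − m_k, d_{k+1} = (20 − m_{k+1}²)/d_k, a_{k+1} = ⌊(a₀ + m_{k+1})/d_{k+1}⌋ (starting m₀ = 0, d₀ = 1), with convergents p_k = a_k·p_{k-1} + p_{k-2}, q_k = a_k·q_{k-1} + q_{k-2} (p₋₁ = 1, q₋₁ = 0):
  k = 0: a₀ = 4; p₀/q₀ = 4/1; p₀² − 20·q₀² = 16 − 20 = -4.
  k = 1: m = 4, d = 4, a = ⌊(4 + 4)/4⌋ = 2; p/q = (2·4 + 1)/(2·1 + 0) = 9/2; p² − 20·q² = 81 − 80 = 1.
  The first convergent with p² − 20·q² = 1 gives the fundamental solution (x₁, y₁) = (9, 2).
Step 2: Apply the recurrence (x_{n+1}, y_{n+1}) = (x₁x_n + 20y₁y_n, x₁y_n + y₁x_n) repeatedly.
  From (x_1, y_1) = (9, 2): x_2 = 9·9 + 20·2·2 = 161; y_2 = 9·2 + 2·9 = 36.
  From (x_2, y_2) = (161, 36): x_3 = 9·161 + 20·2·36 = 2889; y_3 = 9·36 + 2·161 = 646.
  From (x_3, y_3) = (2889, 646): x_4 = 9·2889 + 20·2·646 = 51841; y_4 = 9·646 + 2·2889 = 11592.
  From (x_4, y_4) = (51841, 11592): x_5 = 9·51841 + 20·2·11592 = 930249; y_5 = 9·11592 + 2·51841 = 208010.
  From (x_5, y_5) = (930249, 208010): x_6 = 9·930249 + 20·2·208010 = 16692641; y_6 = 9·208010 + 2·930249 = 3732588.
  From (x_6, y_6) = (16692641, 3732588): x_7 = 9·16692641 + 20·2·3732588 = 299537289; y_7 = 9·3732588 + 2·16692641 = 66978574.
  From (x_7, y_7) = (299537289, 66978574): x_8 = 9·299537289 + 20·2·66978574 = 5374978561; y_8 = 9·66978574 + 2·299537289 = 1201881744.
Step 3: Verify x_8² - 20·y_8² = 28890394531209630721 - 28890394531209630720 = 1 (should be 1). ✓

(x_1, y_1) = (9, 2); (x_8, y_8) = (5374978561, 1201881744).


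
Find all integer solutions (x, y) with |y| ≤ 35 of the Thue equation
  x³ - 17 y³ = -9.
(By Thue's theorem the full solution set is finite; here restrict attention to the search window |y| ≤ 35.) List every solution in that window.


The equation is x³ - 17y³ = -9. For fixed y, x³ = 17·y³ − 9, so a solution requires the RHS to be a perfect cube.
Strategy: iterate y from -35 to 35, compute RHS = 17·y³ − 9, and check whether it is a (positive or negative) perfect cube.
Check small values of y:
  y = 0: RHS = -9 is not a perfect cube.
  y = 1: RHS = 8 = (2)³ ⇒ x = 2 works.
  y = -1: RHS = -26 is not a perfect cube.
  y = 2: RHS = 127 is not a perfect cube.
  y = -2: RHS = -145 is not a perfect cube.
  y = 3: RHS = 450 is not a perfect cube.
  y = -3: RHS = -468 is not a perfect cube.
Continuing the search up to |y| = 35 finds no further solutions beyond those listed.
Collected solutions: (2, 1).

Solutions (with |y| ≤ 35): (2, 1).


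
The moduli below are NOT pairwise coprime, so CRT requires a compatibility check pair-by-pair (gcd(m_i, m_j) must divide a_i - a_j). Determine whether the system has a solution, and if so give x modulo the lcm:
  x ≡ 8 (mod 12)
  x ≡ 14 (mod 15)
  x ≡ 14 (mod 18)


Moduli 12, 15, 18 are not pairwise coprime, so CRT works modulo lcm(m_i) when all pairwise compatibility conditions hold.
Pairwise compatibility: gcd(m_i, m_j) must divide a_i - a_j for every pair.
Merge one congruence at a time:
  Start: x ≡ 8 (mod 12).
  Combine with x ≡ 14 (mod 15): gcd(12, 15) = 3; 14 - 8 = 6, which IS divisible by 3, so compatible.
    Write x = 8 + 12·t and substitute into x ≡ 14 (mod 15): 12·t ≡ 14 − 8 = 6 (mod 15).
    Divide the congruence (and modulus) by g = 3: 4·t ≡ 2 (mod 5).
    The inverse of 4 mod 5 is 4 (since 4·4 = 16 = 3·5 + 1), so t ≡ 4·2 = 8 ≡ 3 (mod 5).
    Then x = 8 + 12·3 = 44, valid modulo lcm(12, 15) = 60: x ≡ 44 (mod 60).
  Combine with x ≡ 14 (mod 18): gcd(60, 18) = 6; 14 - 44 = -30, which IS divisible by 6, so compatible.
    Write x = 44 + 60·t and substitute into x ≡ 14 (mod 18): 60·t ≡ 14 − 44 = -30 (mod 18).
    Divide the congruence (and modulus) by g = 6: 10·t ≡ -5 (mod 3).
    Reduce coefficients mod 3: 1·t ≡ 1 (mod 3).
    So t ≡ 1 (mod 3).
    Then x = 44 + 60·1 = 104, valid modulo lcm(60, 18) = 180: x ≡ 104 (mod 180).
Verify: 104 mod 12 = 8, 104 mod 15 = 14, 104 mod 18 = 14.

x ≡ 104 (mod 180).


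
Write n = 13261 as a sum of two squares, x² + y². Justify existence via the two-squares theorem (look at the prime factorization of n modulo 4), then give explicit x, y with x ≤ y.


Step 1: Factor n = 13261 = 89 · 149.
Step 2: Check the mod-4 condition on each prime factor: 89 ≡ 1 (mod 4), exponent 1; 149 ≡ 1 (mod 4), exponent 1.
All primes ≡ 3 (mod 4) appear to even exponent (or don't appear), so by the two-squares theorem n IS expressible as a sum of two squares.
Step 3: Build a representation. Here n = 89 · 149 is a product of primes ≡ 1 (mod 4). Each prime p ≡ 1 (mod 4) is itself a sum of two squares; find a² by testing p − a² for a perfect square:
  89: 89 − 1² = 88, 89 − 2² = 85, 89 − 3² = 80, 89 − 4² = 73, 89 − 5² = 64 = 8² ⇒ 89 = 5² + 8².
  149: 149 − 1² = 148, 149 − 2² = 145, 149 − 3² = 140, 149 − 4² = 133, 149 − 5² = 124, 149 − 6² = 113, 149 − 7² = 100 = 10² ⇒ 149 = 7² + 10².
  Combine using the Brahmagupta–Fibonacci identity (a² + b²)(c² + d²) = (ac − bd)² + (ad + bc)² = (ac + bd)² + (ad − bc)²:
  89 · 149 = 13261: from (5² + 8²)(7² + 10²), take (5·7 − 8·10, 5·10 + 8·7) = (35 − 80, 50 + 56) = (-45, 106); dropping signs (only squares matter) gives (45, 106); check 45² + 106² = 2025 + 11236 = 13261 ✓.
Step 4: Order so x ≤ y and verify: 45² + 106² = 2025 + 11236 = 13261 = n. ✓

n = 13261 = 45² + 106² (one valid representation with x ≤ y).


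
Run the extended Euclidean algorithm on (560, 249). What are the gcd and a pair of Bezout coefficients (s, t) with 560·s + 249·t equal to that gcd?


Euclidean algorithm on (560, 249) — divide until remainder is 0:
  560 = 2 · 249 + 62
  249 = 4 · 62 + 1
  62 = 62 · 1 + 0
gcd(560, 249) = 1.
Track Bezout coefficients alongside the remainders: start with r₀ = 560 = a·1 + b·0 (s = 1, t = 0) and r₁ = 249 = a·0 + b·1 (s = 0, t = 1); each new remainder r_{k+1} = r_{k-1} − q_k·r_k inherits s_{k+1} = s_{k-1} − q_k·s_k, t_{k+1} = t_{k-1} − q_k·t_k, so r_k = a·s_k + b·t_k at every step:
  q = 2: r = 62, s = 1 − 2·0 = 1, t = 0 − 2·1 = -2  (check: 560·1 + 249·(-2) = 62)
  q = 4: r = 1, s = 0 − 4·1 = -4, t = 1 − 4·(-2) = 9  (check: 560·(-4) + 249·9 = 1)
The row with r = 1 (the gcd) gives the Bezout coefficients s = -4, t = 9.
Result: 560 · (-4) + 249 · (9) = 1.

gcd(560, 249) = 1; s = -4, t = 9 (check: 560·(-4) + 249·9 = 1).


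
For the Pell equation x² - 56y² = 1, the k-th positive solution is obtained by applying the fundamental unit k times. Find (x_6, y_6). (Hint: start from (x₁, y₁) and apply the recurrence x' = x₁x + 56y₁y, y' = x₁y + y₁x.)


Step 1: Find the fundamental solution (x₁, y₁) of x² - 56y² = 1.
  Expand √56 as a continued fraction. a₀ = ⌊√56⌋ = 7; iterate m_{k+1} = d_k·a_k − m_k, d_{k+1} = (56 − m_{k+1}²)/d_k, a_{k+1} = ⌊(a₀ + m_{k+1})/d_{k+1}⌋ (starting m₀ = 0, d₀ = 1), with convergents p_k = a_k·p_{k-1} + p_{k-2}, q_k = a_k·q_{k-1} + q_{k-2} (p₋₁ = 1, q₋₁ = 0):
  k = 0: a₀ = 7; p₀/q₀ = 7/1; p₀² − 56·q₀² = 49 − 56 = -7.
  k = 1: m = 7, d = 7, a = ⌊(7 + 7)/7⌋ = 2; p/q = (2·7 + 1)/(2·1 + 0) = 15/2; p² − 56·q² = 225 − 224 = 1.
  The first convergent with p² − 56·q² = 1 gives the fundamental solution (x₁, y₁) = (15, 2).
Step 2: Apply the recurrence (x_{n+1}, y_{n+1}) = (x₁x_n + 56y₁y_n, x₁y_n + y₁x_n) repeatedly.
  From (x_1, y_1) = (15, 2): x_2 = 15·15 + 56·2·2 = 449; y_2 = 15·2 + 2·15 = 60.
  From (x_2, y_2) = (449, 60): x_3 = 15·449 + 56·2·60 = 13455; y_3 = 15·60 + 2·449 = 1798.
  From (x_3, y_3) = (13455, 1798): x_4 = 15·13455 + 56·2·1798 = 403201; y_4 = 15·1798 + 2·13455 = 53880.
  From (x_4, y_4) = (403201, 53880): x_5 = 15·403201 + 56·2·53880 = 12082575; y_5 = 15·53880 + 2·403201 = 1614602.
  From (x_5, y_5) = (12082575, 1614602): x_6 = 15·12082575 + 56·2·1614602 = 362074049; y_6 = 15·1614602 + 2·12082575 = 48384180.
Step 3: Verify x_6² - 56·y_6² = 131097616959254401 - 131097616959254400 = 1 (should be 1). ✓

(x_1, y_1) = (15, 2); (x_6, y_6) = (362074049, 48384180).


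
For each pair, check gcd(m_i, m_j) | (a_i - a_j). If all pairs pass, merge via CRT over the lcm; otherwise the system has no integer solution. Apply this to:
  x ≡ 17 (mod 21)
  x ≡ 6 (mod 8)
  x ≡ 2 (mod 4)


Moduli 21, 8, 4 are not pairwise coprime, so CRT works modulo lcm(m_i) when all pairwise compatibility conditions hold.
Pairwise compatibility: gcd(m_i, m_j) must divide a_i - a_j for every pair.
Merge one congruence at a time:
  Start: x ≡ 17 (mod 21).
  Combine with x ≡ 6 (mod 8): gcd(21, 8) = 1; 6 - 17 = -11, which IS divisible by 1, so compatible.
    Write x = 17 + 21·t and substitute into x ≡ 6 (mod 8): 21·t ≡ 6 − 17 = -11 (mod 8).
    Reduce coefficients mod 8: 5·t ≡ 5 (mod 8).
    The inverse of 5 mod 8 is 5 (since 5·5 = 25 = 3·8 + 1), so t ≡ 5·5 = 25 ≡ 1 (mod 8).
    Then x = 17 + 21·1 = 38, valid modulo lcm(21, 8) = 168: x ≡ 38 (mod 168).
  Combine with x ≡ 2 (mod 4): gcd(168, 4) = 4; 2 - 38 = -36, which IS divisible by 4, so compatible.
    Write x = 38 + 168·t and substitute into x ≡ 2 (mod 4): 168·t ≡ 2 − 38 = -36 (mod 4).
    Divide the congruence (and modulus) by g = 4: 42·t ≡ -9 (mod 1).
    Modulo 1 every t works; take t = 0.
    Then x = 38 + 168·0 = 38, valid modulo lcm(168, 4) = 168: x ≡ 38 (mod 168).
Verify: 38 mod 21 = 17, 38 mod 8 = 6, 38 mod 4 = 2.

x ≡ 38 (mod 168).


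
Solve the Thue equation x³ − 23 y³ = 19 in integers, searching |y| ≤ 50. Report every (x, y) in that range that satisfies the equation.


The equation is x³ - 23y³ = 19. For fixed y, x³ = 23·y³ + 19, so a solution requires the RHS to be a perfect cube.
Strategy: iterate y from -50 to 50, compute RHS = 23·y³ + 19, and check whether it is a (positive or negative) perfect cube.
Check small values of y:
  y = 0: RHS = 19 is not a perfect cube.
  y = 1: RHS = 42 is not a perfect cube.
  y = -1: RHS = -4 is not a perfect cube.
  y = 2: RHS = 203 is not a perfect cube.
  y = -2: RHS = -165 is not a perfect cube.
  y = 3: RHS = 640 is not a perfect cube.
  y = -3: RHS = -602 is not a perfect cube.
Continuing the search up to |y| = 50 finds no solutions either.
No (x, y) in the scanned range satisfies the equation.

No integer solutions with |y| ≤ 50.


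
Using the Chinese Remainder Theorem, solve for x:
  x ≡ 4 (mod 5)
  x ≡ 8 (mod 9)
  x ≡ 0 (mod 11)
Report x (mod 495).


Moduli 5, 9, 11 are pairwise coprime; by CRT there is a unique solution modulo M = 5 · 9 · 11 = 495.
Solve pairwise, accumulating the modulus:
  Start with x ≡ 4 (mod 5).
  Combine with x ≡ 8 (mod 9): since gcd(5, 9) = 1, we get a unique residue mod 45.
    Write x = 4 + 5·t and substitute into x ≡ 8 (mod 9): 5·t ≡ 8 − 4 = 4 (mod 9).
    The inverse of 5 mod 9 is 2 (since 5·2 = 10 = 1·9 + 1), so t ≡ 2·4 = 8 ≡ 8 (mod 9).
    Then x = 4 + 5·8 = 44, valid modulo lcm(5, 9) = 45: x ≡ 44 (mod 45).
  Combine with x ≡ 0 (mod 11): since gcd(45, 11) = 1, we get a unique residue mod 495.
    Write x = 44 + 45·t and substitute into x ≡ 0 (mod 11): 45·t ≡ 0 − 44 = -44 (mod 11).
    Reduce coefficients mod 11: 1·t ≡ 0 (mod 11).
    So t ≡ 0 (mod 11).
    Then x = 44 + 45·0 = 44, valid modulo lcm(45, 11) = 495: x ≡ 44 (mod 495).
Verify: 44 mod 5 = 4 ✓, 44 mod 9 = 8 ✓, 44 mod 11 = 0 ✓.

x ≡ 44 (mod 495).


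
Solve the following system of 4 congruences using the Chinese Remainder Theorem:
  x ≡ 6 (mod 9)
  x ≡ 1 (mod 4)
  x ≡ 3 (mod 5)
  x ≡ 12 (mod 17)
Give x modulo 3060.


Product of moduli M = 9 · 4 · 5 · 17 = 3060.
Merge one congruence at a time:
  Start: x ≡ 6 (mod 9).
  Combine with x ≡ 1 (mod 4); new modulus lcm = 36.
    Write x = 6 + 9·t and substitute into x ≡ 1 (mod 4): 9·t ≡ 1 − 6 = -5 (mod 4).
    Reduce coefficients mod 4: 1·t ≡ 3 (mod 4).
    So t ≡ 3 (mod 4).
    Then x = 6 + 9·3 = 33, valid modulo lcm(9, 4) = 36: x ≡ 33 (mod 36).
  Combine with x ≡ 3 (mod 5); new modulus lcm = 180.
    Write x = 33 + 36·t and substitute into x ≡ 3 (mod 5): 36·t ≡ 3 − 33 = -30 (mod 5).
    Reduce coefficients mod 5: 1·t ≡ 0 (mod 5).
    So t ≡ 0 (mod 5).
    Then x = 33 + 36·0 = 33, valid modulo lcm(36, 5) = 180: x ≡ 33 (mod 180).
  Combine with x ≡ 12 (mod 17); new modulus lcm = 3060.
    Write x = 33 + 180·t and substitute into x ≡ 12 (mod 17): 180·t ≡ 12 − 33 = -21 (mod 17).
    Reduce coefficients mod 17: 10·t ≡ 13 (mod 17).
    The inverse of 10 mod 17 is 12 (since 10·12 = 120 = 7·17 + 1), so t ≡ 12·13 = 156 ≡ 3 (mod 17).
    Then x = 33 + 180·3 = 573, valid modulo lcm(180, 17) = 3060: x ≡ 573 (mod 3060).
Verify against each original: 573 mod 9 = 6, 573 mod 4 = 1, 573 mod 5 = 3, 573 mod 17 = 12.

x ≡ 573 (mod 3060).


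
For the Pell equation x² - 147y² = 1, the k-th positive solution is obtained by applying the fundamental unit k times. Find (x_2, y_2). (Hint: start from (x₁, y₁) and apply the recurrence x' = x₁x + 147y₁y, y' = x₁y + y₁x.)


Step 1: Find the fundamental solution (x₁, y₁) of x² - 147y² = 1.
  Expand √147 as a continued fraction. a₀ = ⌊√147⌋ = 12; iterate m_{k+1} = d_k·a_k − m_k, d_{k+1} = (147 − m_{k+1}²)/d_k, a_{k+1} = ⌊(a₀ + m_{k+1})/d_{k+1}⌋ (starting m₀ = 0, d₀ = 1), with convergents p_k = a_k·p_{k-1} + p_{k-2}, q_k = a_k·q_{k-1} + q_{k-2} (p₋₁ = 1, q₋₁ = 0):
  k = 0: a₀ = 12; p₀/q₀ = 12/1; p₀² − 147·q₀² = 144 − 147 = -3.
  k = 1: m = 12, d = 3, a = ⌊(12 + 12)/3⌋ = 8; p/q = (8·12 + 1)/(8·1 + 0) = 97/8; p² − 147·q² = 9409 − 9408 = 1.
  The first convergent with p² − 147·q² = 1 gives the fundamental solution (x₁, y₁) = (97, 8).
Step 2: Apply the recurrence (x_{n+1}, y_{n+1}) = (x₁x_n + 147y₁y_n, x₁y_n + y₁x_n) repeatedly.
  From (x_1, y_1) = (97, 8): x_2 = 97·97 + 147·8·8 = 18817; y_2 = 97·8 + 8·97 = 1552.
Step 3: Verify x_2² - 147·y_2² = 354079489 - 354079488 = 1 (should be 1). ✓

(x_1, y_1) = (97, 8); (x_2, y_2) = (18817, 1552).


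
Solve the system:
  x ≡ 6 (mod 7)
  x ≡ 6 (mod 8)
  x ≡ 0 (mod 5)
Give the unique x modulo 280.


Moduli 7, 8, 5 are pairwise coprime; by CRT there is a unique solution modulo M = 7 · 8 · 5 = 280.
Solve pairwise, accumulating the modulus:
  Start with x ≡ 6 (mod 7).
  Combine with x ≡ 6 (mod 8): since gcd(7, 8) = 1, we get a unique residue mod 56.
    Write x = 6 + 7·t and substitute into x ≡ 6 (mod 8): 7·t ≡ 6 − 6 = 0 (mod 8).
    The inverse of 7 mod 8 is 7 (since 7·7 = 49 = 6·8 + 1), so t ≡ 7·0 = 0 ≡ 0 (mod 8).
    Then x = 6 + 7·0 = 6, valid modulo lcm(7, 8) = 56: x ≡ 6 (mod 56).
  Combine with x ≡ 0 (mod 5): since gcd(56, 5) = 1, we get a unique residue mod 280.
    Write x = 6 + 56·t and substitute into x ≡ 0 (mod 5): 56·t ≡ 0 − 6 = -6 (mod 5).
    Reduce coefficients mod 5: 1·t ≡ 4 (mod 5).
    So t ≡ 4 (mod 5).
    Then x = 6 + 56·4 = 230, valid modulo lcm(56, 5) = 280: x ≡ 230 (mod 280).
Verify: 230 mod 7 = 6 ✓, 230 mod 8 = 6 ✓, 230 mod 5 = 0 ✓.

x ≡ 230 (mod 280).


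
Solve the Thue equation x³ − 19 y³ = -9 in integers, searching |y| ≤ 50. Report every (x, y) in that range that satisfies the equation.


The equation is x³ - 19y³ = -9. For fixed y, x³ = 19·y³ − 9, so a solution requires the RHS to be a perfect cube.
Strategy: iterate y from -50 to 50, compute RHS = 19·y³ − 9, and check whether it is a (positive or negative) perfect cube.
Check small values of y:
  y = 0: RHS = -9 is not a perfect cube.
  y = 1: RHS = 10 is not a perfect cube.
  y = -1: RHS = -28 is not a perfect cube.
  y = 2: RHS = 143 is not a perfect cube.
  y = -2: RHS = -161 is not a perfect cube.
  y = 3: RHS = 504 is not a perfect cube.
  y = -3: RHS = -522 is not a perfect cube.
Continuing the search up to |y| = 50 finds no solutions either.
No (x, y) in the scanned range satisfies the equation.

No integer solutions with |y| ≤ 50.


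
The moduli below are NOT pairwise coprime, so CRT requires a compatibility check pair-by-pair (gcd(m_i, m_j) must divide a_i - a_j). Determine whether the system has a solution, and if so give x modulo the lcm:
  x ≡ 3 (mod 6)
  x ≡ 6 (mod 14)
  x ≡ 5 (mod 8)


Moduli 6, 14, 8 are not pairwise coprime, so CRT works modulo lcm(m_i) when all pairwise compatibility conditions hold.
Pairwise compatibility: gcd(m_i, m_j) must divide a_i - a_j for every pair.
Merge one congruence at a time:
  Start: x ≡ 3 (mod 6).
  Combine with x ≡ 6 (mod 14): gcd(6, 14) = 2, and 6 - 3 = 3 is NOT divisible by 2.
    ⇒ system is inconsistent (no integer solution).

No solution (the system is inconsistent).


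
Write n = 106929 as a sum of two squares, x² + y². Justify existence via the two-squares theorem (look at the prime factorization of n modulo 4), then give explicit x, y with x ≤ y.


Step 1: Factor n = 106929 = 3^2 · 109^2.
Step 2: Check the mod-4 condition on each prime factor: 3 ≡ 3 (mod 4), exponent 2 (must be even); 109 ≡ 1 (mod 4), exponent 2.
All primes ≡ 3 (mod 4) appear to even exponent (or don't appear), so by the two-squares theorem n IS expressible as a sum of two squares.
Step 3: Build a representation. Group n = k² · m with k = 3 and m = 109 · 109 = 11881 (a product of primes ≡ 1 (mod 4)); a representation of m scales to one of n via (k·x)² + (k·y)² = k²(x² + y²). Each prime p ≡ 1 (mod 4) is itself a sum of two squares; find a² by testing p − a² for a perfect square:
  109: 109 − 1² = 108, 109 − 2² = 105, 109 − 3² = 100 = 10² ⇒ 109 = 3² + 10².
  Combine using the Brahmagupta–Fibonacci identity (a² + b²)(c² + d²) = (ac − bd)² + (ad + bc)² = (ac + bd)² + (ad − bc)²:
  109 · 109 = 11881: from (3² + 10²)(3² + 10²), take (3·3 − 10·10, 3·10 + 10·3) = (9 − 100, 30 + 30) = (-91, 60); dropping signs (only squares matter) gives (91, 60); check 91² + 60² = 8281 + 3600 = 11881 ✓.
  Scale by k = 3: (3·91, 3·60) = (273, 180).
Step 4: Order so x ≤ y and verify: 180² + 273² = 32400 + 74529 = 106929 = n. ✓

n = 106929 = 180² + 273² (one valid representation with x ≤ y).


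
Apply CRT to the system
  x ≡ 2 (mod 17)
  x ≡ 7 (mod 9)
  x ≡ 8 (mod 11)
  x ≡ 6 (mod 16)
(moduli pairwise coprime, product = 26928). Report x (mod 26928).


Product of moduli M = 17 · 9 · 11 · 16 = 26928.
Merge one congruence at a time:
  Start: x ≡ 2 (mod 17).
  Combine with x ≡ 7 (mod 9); new modulus lcm = 153.
    Write x = 2 + 17·t and substitute into x ≡ 7 (mod 9): 17·t ≡ 7 − 2 = 5 (mod 9).
    Reduce coefficients mod 9: 8·t ≡ 5 (mod 9).
    The inverse of 8 mod 9 is 8 (since 8·8 = 64 = 7·9 + 1), so t ≡ 8·5 = 40 ≡ 4 (mod 9).
    Then x = 2 + 17·4 = 70, valid modulo lcm(17, 9) = 153: x ≡ 70 (mod 153).
  Combine with x ≡ 8 (mod 11); new modulus lcm = 1683.
    Write x = 70 + 153·t and substitute into x ≡ 8 (mod 11): 153·t ≡ 8 − 70 = -62 (mod 11).
    Reduce coefficients mod 11: 10·t ≡ 4 (mod 11).
    The inverse of 10 mod 11 is 10 (since 10·10 = 100 = 9·11 + 1), so t ≡ 10·4 = 40 ≡ 7 (mod 11).
    Then x = 70 + 153·7 = 1141, valid modulo lcm(153, 11) = 1683: x ≡ 1141 (mod 1683).
  Combine with x ≡ 6 (mod 16); new modulus lcm = 26928.
    Write x = 1141 + 1683·t and substitute into x ≡ 6 (mod 16): 1683·t ≡ 6 − 1141 = -1135 (mod 16).
    Reduce coefficients mod 16: 3·t ≡ 1 (mod 16).
    The inverse of 3 mod 16 is 11 (since 3·11 = 33 = 2·16 + 1), so t ≡ 11·1 = 11 ≡ 11 (mod 16).
    Then x = 1141 + 1683·11 = 19654, valid modulo lcm(1683, 16) = 26928: x ≡ 19654 (mod 26928).
Verify against each original: 19654 mod 17 = 2, 19654 mod 9 = 7, 19654 mod 11 = 8, 19654 mod 16 = 6.

x ≡ 19654 (mod 26928).


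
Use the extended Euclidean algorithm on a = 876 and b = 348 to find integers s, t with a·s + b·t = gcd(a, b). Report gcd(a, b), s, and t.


Euclidean algorithm on (876, 348) — divide until remainder is 0:
  876 = 2 · 348 + 180
  348 = 1 · 180 + 168
  180 = 1 · 168 + 12
  168 = 14 · 12 + 0
gcd(876, 348) = 12.
Track Bezout coefficients alongside the remainders: start with r₀ = 876 = a·1 + b·0 (s = 1, t = 0) and r₁ = 348 = a·0 + b·1 (s = 0, t = 1); each new remainder r_{k+1} = r_{k-1} − q_k·r_k inherits s_{k+1} = s_{k-1} − q_k·s_k, t_{k+1} = t_{k-1} − q_k·t_k, so r_k = a·s_k + b·t_k at every step:
  q = 2: r = 180, s = 1 − 2·0 = 1, t = 0 − 2·1 = -2  (check: 876·1 + 348·(-2) = 180)
  q = 1: r = 168, s = 0 − 1·1 = -1, t = 1 − 1·(-2) = 3  (check: 876·(-1) + 348·3 = 168)
  q = 1: r = 12, s = 1 − 1·(-1) = 2, t = -2 − 1·3 = -5  (check: 876·2 + 348·(-5) = 12)
The row with r = 12 (the gcd) gives the Bezout coefficients s = 2, t = -5.
Result: 876 · (2) + 348 · (-5) = 12.

gcd(876, 348) = 12; s = 2, t = -5 (check: 876·2 + 348·(-5) = 12).


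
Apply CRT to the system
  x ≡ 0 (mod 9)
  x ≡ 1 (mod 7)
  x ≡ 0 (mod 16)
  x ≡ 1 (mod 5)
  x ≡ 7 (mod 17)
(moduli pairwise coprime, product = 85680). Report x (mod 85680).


Product of moduli M = 9 · 7 · 16 · 5 · 17 = 85680.
Merge one congruence at a time:
  Start: x ≡ 0 (mod 9).
  Combine with x ≡ 1 (mod 7); new modulus lcm = 63.
    Write x = 0 + 9·t and substitute into x ≡ 1 (mod 7): 9·t ≡ 1 − 0 = 1 (mod 7).
    Reduce coefficients mod 7: 2·t ≡ 1 (mod 7).
    The inverse of 2 mod 7 is 4 (since 2·4 = 8 = 1·7 + 1), so t ≡ 4·1 = 4 ≡ 4 (mod 7).
    Then x = 0 + 9·4 = 36, valid modulo lcm(9, 7) = 63: x ≡ 36 (mod 63).
  Combine with x ≡ 0 (mod 16); new modulus lcm = 1008.
    Write x = 36 + 63·t and substitute into x ≡ 0 (mod 16): 63·t ≡ 0 − 36 = -36 (mod 16).
    Reduce coefficients mod 16: 15·t ≡ 12 (mod 16).
    The inverse of 15 mod 16 is 15 (since 15·15 = 225 = 14·16 + 1), so t ≡ 15·12 = 180 ≡ 4 (mod 16).
    Then x = 36 + 63·4 = 288, valid modulo lcm(63, 16) = 1008: x ≡ 288 (mod 1008).
  Combine with x ≡ 1 (mod 5); new modulus lcm = 5040.
    Write x = 288 + 1008·t and substitute into x ≡ 1 (mod 5): 1008·t ≡ 1 − 288 = -287 (mod 5).
    Reduce coefficients mod 5: 3·t ≡ 3 (mod 5).
    The inverse of 3 mod 5 is 2 (since 3·2 = 6 = 1·5 + 1), so t ≡ 2·3 = 6 ≡ 1 (mod 5).
    Then x = 288 + 1008·1 = 1296, valid modulo lcm(1008, 5) = 5040: x ≡ 1296 (mod 5040).
  Combine with x ≡ 7 (mod 17); new modulus lcm = 85680.
    Write x = 1296 + 5040·t and substitute into x ≡ 7 (mod 17): 5040·t ≡ 7 − 1296 = -1289 (mod 17).
    Reduce coefficients mod 17: 8·t ≡ 3 (mod 17).
    The inverse of 8 mod 17 is 15 (since 8·15 = 120 = 7·17 + 1), so t ≡ 15·3 = 45 ≡ 11 (mod 17).
    Then x = 1296 + 5040·11 = 56736, valid modulo lcm(5040, 17) = 85680: x ≡ 56736 (mod 85680).
Verify against each original: 56736 mod 9 = 0, 56736 mod 7 = 1, 56736 mod 16 = 0, 56736 mod 5 = 1, 56736 mod 17 = 7.

x ≡ 56736 (mod 85680).


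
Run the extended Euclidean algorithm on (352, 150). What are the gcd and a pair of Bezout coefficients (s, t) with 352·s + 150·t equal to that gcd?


Euclidean algorithm on (352, 150) — divide until remainder is 0:
  352 = 2 · 150 + 52
  150 = 2 · 52 + 46
  52 = 1 · 46 + 6
  46 = 7 · 6 + 4
  6 = 1 · 4 + 2
  4 = 2 · 2 + 0
gcd(352, 150) = 2.
Track Bezout coefficients alongside the remainders: start with r₀ = 352 = a·1 + b·0 (s = 1, t = 0) and r₁ = 150 = a·0 + b·1 (s = 0, t = 1); each new remainder r_{k+1} = r_{k-1} − q_k·r_k inherits s_{k+1} = s_{k-1} − q_k·s_k, t_{k+1} = t_{k-1} − q_k·t_k, so r_k = a·s_k + b·t_k at every step:
  q = 2: r = 52, s = 1 − 2·0 = 1, t = 0 − 2·1 = -2  (check: 352·1 + 150·(-2) = 52)
  q = 2: r = 46, s = 0 − 2·1 = -2, t = 1 − 2·(-2) = 5  (check: 352·(-2) + 150·5 = 46)
  q = 1: r = 6, s = 1 − 1·(-2) = 3, t = -2 − 1·5 = -7  (check: 352·3 + 150·(-7) = 6)
  q = 7: r = 4, s = -2 − 7·3 = -23, t = 5 − 7·(-7) = 54  (check: 352·(-23) + 150·54 = 4)
  q = 1: r = 2, s = 3 − 1·(-23) = 26, t = -7 − 1·54 = -61  (check: 352·26 + 150·(-61) = 2)
The row with r = 2 (the gcd) gives the Bezout coefficients s = 26, t = -61.
Result: 352 · (26) + 150 · (-61) = 2.

gcd(352, 150) = 2; s = 26, t = -61 (check: 352·26 + 150·(-61) = 2).


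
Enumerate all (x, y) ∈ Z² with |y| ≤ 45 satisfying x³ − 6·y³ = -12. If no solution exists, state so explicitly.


The equation is x³ - 6y³ = -12. For fixed y, x³ = 6·y³ − 12, so a solution requires the RHS to be a perfect cube.
Strategy: iterate y from -45 to 45, compute RHS = 6·y³ − 12, and check whether it is a (positive or negative) perfect cube.
Check small values of y:
  y = 0: RHS = -12 is not a perfect cube.
  y = 1: RHS = -6 is not a perfect cube.
  y = -1: RHS = -18 is not a perfect cube.
  y = 2: RHS = 36 is not a perfect cube.
  y = -2: RHS = -60 is not a perfect cube.
  y = 3: RHS = 150 is not a perfect cube.
  y = -3: RHS = -174 is not a perfect cube.
Continuing the search up to |y| = 45 finds no solutions either.
No (x, y) in the scanned range satisfies the equation.

No integer solutions with |y| ≤ 45.


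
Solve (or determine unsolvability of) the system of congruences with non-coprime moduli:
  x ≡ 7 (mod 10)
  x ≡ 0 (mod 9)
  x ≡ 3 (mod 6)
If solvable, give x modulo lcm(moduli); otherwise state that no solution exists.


Moduli 10, 9, 6 are not pairwise coprime, so CRT works modulo lcm(m_i) when all pairwise compatibility conditions hold.
Pairwise compatibility: gcd(m_i, m_j) must divide a_i - a_j for every pair.
Merge one congruence at a time:
  Start: x ≡ 7 (mod 10).
  Combine with x ≡ 0 (mod 9): gcd(10, 9) = 1; 0 - 7 = -7, which IS divisible by 1, so compatible.
    Write x = 7 + 10·t and substitute into x ≡ 0 (mod 9): 10·t ≡ 0 − 7 = -7 (mod 9).
    Reduce coefficients mod 9: 1·t ≡ 2 (mod 9).
    So t ≡ 2 (mod 9).
    Then x = 7 + 10·2 = 27, valid modulo lcm(10, 9) = 90: x ≡ 27 (mod 90).
  Combine with x ≡ 3 (mod 6): gcd(90, 6) = 6; 3 - 27 = -24, which IS divisible by 6, so compatible.
    Write x = 27 + 90·t and substitute into x ≡ 3 (mod 6): 90·t ≡ 3 − 27 = -24 (mod 6).
    Divide the congruence (and modulus) by g = 6: 15·t ≡ -4 (mod 1).
    Modulo 1 every t works; take t = 0.
    Then x = 27 + 90·0 = 27, valid modulo lcm(90, 6) = 90: x ≡ 27 (mod 90).
Verify: 27 mod 10 = 7, 27 mod 9 = 0, 27 mod 6 = 3.

x ≡ 27 (mod 90).


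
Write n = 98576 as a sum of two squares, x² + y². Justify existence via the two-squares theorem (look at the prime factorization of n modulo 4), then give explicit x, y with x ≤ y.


Step 1: Factor n = 98576 = 2^4 · 61 · 101.
Step 2: Check the mod-4 condition on each prime factor: 2 = 2 (special); 61 ≡ 1 (mod 4), exponent 1; 101 ≡ 1 (mod 4), exponent 1.
All primes ≡ 3 (mod 4) appear to even exponent (or don't appear), so by the two-squares theorem n IS expressible as a sum of two squares.
Step 3: Build a representation. Group n = k² · m with k = 4 and m = 61 · 101 = 6161 (a product of primes ≡ 1 (mod 4)); a representation of m scales to one of n via (k·x)² + (k·y)² = k²(x² + y²). Each prime p ≡ 1 (mod 4) is itself a sum of two squares; find a² by testing p − a² for a perfect square:
  61: 61 − 1² = 60, 61 − 2² = 57, 61 − 3² = 52, 61 − 4² = 45, 61 − 5² = 36 = 6² ⇒ 61 = 5² + 6².
  101: 101 − 1² = 100 = 10² ⇒ 101 = 1² + 10².
  Combine using the Brahmagupta–Fibonacci identity (a² + b²)(c² + d²) = (ac − bd)² + (ad + bc)² = (ac + bd)² + (ad − bc)²:
  61 · 101 = 6161: from (5² + 6²)(1² + 10²), take (5·1 − 6·10, 5·10 + 6·1) = (5 − 60, 50 + 6) = (-55, 56); dropping signs (only squares matter) gives (55, 56); check 55² + 56² = 3025 + 3136 = 6161 ✓.
  Scale by k = 4: (4·55, 4·56) = (220, 224).
Step 4: Order so x ≤ y and verify: 220² + 224² = 48400 + 50176 = 98576 = n. ✓

n = 98576 = 220² + 224² (one valid representation with x ≤ y).


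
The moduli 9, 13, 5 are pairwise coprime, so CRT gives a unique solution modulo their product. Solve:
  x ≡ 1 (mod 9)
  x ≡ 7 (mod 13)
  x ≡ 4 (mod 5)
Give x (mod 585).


Moduli 9, 13, 5 are pairwise coprime; by CRT there is a unique solution modulo M = 9 · 13 · 5 = 585.
Solve pairwise, accumulating the modulus:
  Start with x ≡ 1 (mod 9).
  Combine with x ≡ 7 (mod 13): since gcd(9, 13) = 1, we get a unique residue mod 117.
    Write x = 1 + 9·t and substitute into x ≡ 7 (mod 13): 9·t ≡ 7 − 1 = 6 (mod 13).
    The inverse of 9 mod 13 is 3 (since 9·3 = 27 = 2·13 + 1), so t ≡ 3·6 = 18 ≡ 5 (mod 13).
    Then x = 1 + 9·5 = 46, valid modulo lcm(9, 13) = 117: x ≡ 46 (mod 117).
  Combine with x ≡ 4 (mod 5): since gcd(117, 5) = 1, we get a unique residue mod 585.
    Write x = 46 + 117·t and substitute into x ≡ 4 (mod 5): 117·t ≡ 4 − 46 = -42 (mod 5).
    Reduce coefficients mod 5: 2·t ≡ 3 (mod 5).
    The inverse of 2 mod 5 is 3 (since 2·3 = 6 = 1·5 + 1), so t ≡ 3·3 = 9 ≡ 4 (mod 5).
    Then x = 46 + 117·4 = 514, valid modulo lcm(117, 5) = 585: x ≡ 514 (mod 585).
Verify: 514 mod 9 = 1 ✓, 514 mod 13 = 7 ✓, 514 mod 5 = 4 ✓.

x ≡ 514 (mod 585).


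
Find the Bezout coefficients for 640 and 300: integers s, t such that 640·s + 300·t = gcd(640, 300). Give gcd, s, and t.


Euclidean algorithm on (640, 300) — divide until remainder is 0:
  640 = 2 · 300 + 40
  300 = 7 · 40 + 20
  40 = 2 · 20 + 0
gcd(640, 300) = 20.
Track Bezout coefficients alongside the remainders: start with r₀ = 640 = a·1 + b·0 (s = 1, t = 0) and r₁ = 300 = a·0 + b·1 (s = 0, t = 1); each new remainder r_{k+1} = r_{k-1} − q_k·r_k inherits s_{k+1} = s_{k-1} − q_k·s_k, t_{k+1} = t_{k-1} − q_k·t_k, so r_k = a·s_k + b·t_k at every step:
  q = 2: r = 40, s = 1 − 2·0 = 1, t = 0 − 2·1 = -2  (check: 640·1 + 300·(-2) = 40)
  q = 7: r = 20, s = 0 − 7·1 = -7, t = 1 − 7·(-2) = 15  (check: 640·(-7) + 300·15 = 20)
The row with r = 20 (the gcd) gives the Bezout coefficients s = -7, t = 15.
Result: 640 · (-7) + 300 · (15) = 20.

gcd(640, 300) = 20; s = -7, t = 15 (check: 640·(-7) + 300·15 = 20).


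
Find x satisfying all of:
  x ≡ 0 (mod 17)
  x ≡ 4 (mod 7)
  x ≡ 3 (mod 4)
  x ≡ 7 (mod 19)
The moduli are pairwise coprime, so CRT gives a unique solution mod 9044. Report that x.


Product of moduli M = 17 · 7 · 4 · 19 = 9044.
Merge one congruence at a time:
  Start: x ≡ 0 (mod 17).
  Combine with x ≡ 4 (mod 7); new modulus lcm = 119.
    Write x = 0 + 17·t and substitute into x ≡ 4 (mod 7): 17·t ≡ 4 − 0 = 4 (mod 7).
    Reduce coefficients mod 7: 3·t ≡ 4 (mod 7).
    The inverse of 3 mod 7 is 5 (since 3·5 = 15 = 2·7 + 1), so t ≡ 5·4 = 20 ≡ 6 (mod 7).
    Then x = 0 + 17·6 = 102, valid modulo lcm(17, 7) = 119: x ≡ 102 (mod 119).
  Combine with x ≡ 3 (mod 4); new modulus lcm = 476.
    Write x = 102 + 119·t and substitute into x ≡ 3 (mod 4): 119·t ≡ 3 − 102 = -99 (mod 4).
    Reduce coefficients mod 4: 3·t ≡ 1 (mod 4).
    The inverse of 3 mod 4 is 3 (since 3·3 = 9 = 2·4 + 1), so t ≡ 3·1 = 3 ≡ 3 (mod 4).
    Then x = 102 + 119·3 = 459, valid modulo lcm(119, 4) = 476: x ≡ 459 (mod 476).
  Combine with x ≡ 7 (mod 19); new modulus lcm = 9044.
    Write x = 459 + 476·t and substitute into x ≡ 7 (mod 19): 476·t ≡ 7 − 459 = -452 (mod 19).
    Reduce coefficients mod 19: 1·t ≡ 4 (mod 19).
    So t ≡ 4 (mod 19).
    Then x = 459 + 476·4 = 2363, valid modulo lcm(476, 19) = 9044: x ≡ 2363 (mod 9044).
Verify against each original: 2363 mod 17 = 0, 2363 mod 7 = 4, 2363 mod 4 = 3, 2363 mod 19 = 7.

x ≡ 2363 (mod 9044).


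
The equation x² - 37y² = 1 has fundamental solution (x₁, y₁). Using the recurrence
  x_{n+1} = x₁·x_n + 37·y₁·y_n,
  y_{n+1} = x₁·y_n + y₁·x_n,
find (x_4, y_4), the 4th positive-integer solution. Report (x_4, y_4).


Step 1: Find the fundamental solution (x₁, y₁) of x² - 37y² = 1.
  Expand √37 as a continued fraction. a₀ = ⌊√37⌋ = 6; iterate m_{k+1} = d_k·a_k − m_k, d_{k+1} = (37 − m_{k+1}²)/d_k, a_{k+1} = ⌊(a₀ + m_{k+1})/d_{k+1}⌋ (starting m₀ = 0, d₀ = 1), with convergents p_k = a_k·p_{k-1} + p_{k-2}, q_k = a_k·q_{k-1} + q_{k-2} (p₋₁ = 1, q₋₁ = 0):
  k = 0: a₀ = 6; p₀/q₀ = 6/1; p₀² − 37·q₀² = 36 − 37 = -1.
  k = 1: m = 6, d = 1, a = ⌊(6 + 6)/1⌋ = 12; p/q = (12·6 + 1)/(12·1 + 0) = 73/12; p² − 37·q² = 5329 − 5328 = 1.
  The first convergent with p² − 37·q² = 1 gives the fundamental solution (x₁, y₁) = (73, 12).
Step 2: Apply the recurrence (x_{n+1}, y_{n+1}) = (x₁x_n + 37y₁y_n, x₁y_n + y₁x_n) repeatedly.
  From (x_1, y_1) = (73, 12): x_2 = 73·73 + 37·12·12 = 10657; y_2 = 73·12 + 12·73 = 1752.
  From (x_2, y_2) = (10657, 1752): x_3 = 73·10657 + 37·12·1752 = 1555849; y_3 = 73·1752 + 12·10657 = 255780.
  From (x_3, y_3) = (1555849, 255780): x_4 = 73·1555849 + 37·12·255780 = 227143297; y_4 = 73·255780 + 12·1555849 = 37342128.
Step 3: Verify x_4² - 37·y_4² = 51594077372030209 - 51594077372030208 = 1 (should be 1). ✓

(x_1, y_1) = (73, 12); (x_4, y_4) = (227143297, 37342128).
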